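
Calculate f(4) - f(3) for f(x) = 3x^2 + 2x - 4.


Net change = f(b) - f(a)
f(x) = 3x^2 + 2x - 4
Compute f(4):
f(4) = 3 * 4^2 + 2 * 4 - 4
= 48 + 8 - 4
= 52
Compute f(3):
f(3) = 3 * 3^2 + 2 * 3 - 4
= 27 + 6 - 4
= 29
Net change = 52 - 29 = 23

23


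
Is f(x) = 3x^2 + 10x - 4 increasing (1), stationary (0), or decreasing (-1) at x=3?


Compute f'(x) to determine behavior:
f'(x) = 6x + 10
f'(3) = 6 * 3 + 10
= 18 + 10
= 28
Since f'(3) > 0, the function is increasing (1)

1


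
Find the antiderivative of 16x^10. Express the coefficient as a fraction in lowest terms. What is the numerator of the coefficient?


Apply the power rule for integration:
integral of ax^n dx = a/(n+1) * x^(n+1) + C
integral of 16x^10 dx
= 16/11 * x^11 + C
The coefficient in lowest terms is 16/11, and its numerator is 16

16


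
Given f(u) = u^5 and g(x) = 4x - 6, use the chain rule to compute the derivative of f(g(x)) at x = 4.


Using the chain rule: (f(g(x)))' = f'(g(x)) * g'(x)
First, find g(4):
g(4) = 4 * 4 - 6 = 10
Next, f'(u) = 5u^4
And g'(x) = 4
So f'(g(4)) * g'(4)
= 5 * 10^4 * 4
= 5 * 10000 * 4
= 200000

200000


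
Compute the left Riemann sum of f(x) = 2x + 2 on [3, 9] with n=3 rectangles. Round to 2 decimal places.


Left Riemann sum uses left endpoints of each subinterval.
Interval: [3, 9], n = 3
dx = (9 - 3) / 3 = 2
Left endpoints: [3, 5, 7]
f values: [8, 12, 16]
Sum = dx * (sum of f values)
= 2 * 36
= 72 = 72.00

72.00


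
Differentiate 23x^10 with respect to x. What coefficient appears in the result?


We apply the power rule: d/dx [ax^n] = a*n * x^(n-1)
d/dx [23x^10]
= 23 * 10 * x^(10-1)
= 230x^9
The coefficient is 230

230


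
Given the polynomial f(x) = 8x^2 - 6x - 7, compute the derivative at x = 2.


Differentiate term by term using power and sum rules:
f(x) = 8x^2 - 6x - 7
f'(x) = 16x - 6
Substitute x = 2:
f'(2) = 16 * 2 - 6
= 32 - 6
= 26

26


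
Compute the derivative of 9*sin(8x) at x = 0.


Apply the chain rule to differentiate 9*sin(8x):
d/dx [9*sin(8x)]
= 9 * cos(8x) * d/dx(8x)
= 9 * 8 * cos(8x)
= 72 * cos(8x)
Evaluate at x = 0:
= 72 * cos(0)
= 72 * 1
= 72

72


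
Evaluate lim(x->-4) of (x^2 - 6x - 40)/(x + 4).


Direct substitution gives 0/0, so we factor the numerator.
Factor: (x^2 - 6x - 40) = (x + 4)(x - 10)
Cancel the common factor (x + 4):
(x^2 - 6x - 40)/(x + 4) = (x - 10)
Now substitute x = -4:
= (-4) - (10) = -14

-14


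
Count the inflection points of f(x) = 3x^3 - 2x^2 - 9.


Inflection points occur where f''(x) = 0 and concavity changes.
f(x) = 3x^3 - 2x^2 - 9
f'(x) = 9x^2 - 4x
f''(x) = 18x - 4
Set f''(x) = 0:
18x - 4 = 0
x = 4 / 18 = 2/9
Since f''(x) is linear (degree 1), it changes sign at this point.
Therefore there is exactly 1 inflection point.

1


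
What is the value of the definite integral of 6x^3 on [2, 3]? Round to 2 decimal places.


Find the antiderivative of 6x^3:
F(x) = 6/4 * x^4
Apply the Fundamental Theorem of Calculus:
F(3) - F(2)
= 6/4 * 3^4 - 6/4 * 2^4
= 6/4 * (81 - 16)
= 6/4 * 65
= 195/2 = 97.50

97.50


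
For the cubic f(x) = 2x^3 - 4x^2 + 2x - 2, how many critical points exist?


Find where f'(x) = 0:
f(x) = 2x^3 - 4x^2 + 2x - 2
f'(x) = 6x^2 - 8x + 2
This is a quadratic in x. Use the discriminant to count real roots.
Discriminant = (-8)^2 - 4 * 6 * 2
= 64 - 48
= 16
Since discriminant > 0, f'(x) = 0 has 2 real solutions.
Number of critical points: 2

2


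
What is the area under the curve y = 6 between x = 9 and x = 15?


The area under a constant function y = 6 is a rectangle.
Width = 15 - 9 = 6
Height = 6
Area = width * height
= 6 * 6
= 36

36


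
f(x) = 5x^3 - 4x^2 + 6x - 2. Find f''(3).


First derivative:
f'(x) = 15x^2 - 8x + 6
Second derivative:
f''(x) = 30x - 8
Substitute x = 3:
f''(3) = 30 * 3 - 8
= 90 - 8
= 82

82


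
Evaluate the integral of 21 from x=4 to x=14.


The integral of a constant k over [a, b] equals k * (b - a).
integral from 4 to 14 of 21 dx
= 21 * (14 - 4)
= 21 * 10
= 210

210


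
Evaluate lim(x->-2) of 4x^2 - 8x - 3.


Since polynomials are continuous, we use direct substitution.
lim(x->-2) of 4x^2 - 8x - 3
= 4 * (-2)^2 - 8 * (-2) - 3
= 16 + 16 - 3
= 29

29


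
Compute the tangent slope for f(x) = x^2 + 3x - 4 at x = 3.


The slope of the tangent line equals f'(x) at the point.
f(x) = x^2 + 3x - 4
f'(x) = 2x + 3
At x = 3:
f'(3) = 2 * 3 + 3
= 6 + 3
= 9

9


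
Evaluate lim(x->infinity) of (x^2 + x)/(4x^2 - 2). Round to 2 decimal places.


For limits at infinity with equal-degree polynomials,
we compare leading coefficients.
Numerator leading term: x^2
Denominator leading term: 4x^2
Divide both by x^2:
lim = (1 + 1/x) / (4 - 2/x^2)
As x -> infinity, the 1/x and 1/x^2 terms vanish:
= 1/4 = 0.25

0.25


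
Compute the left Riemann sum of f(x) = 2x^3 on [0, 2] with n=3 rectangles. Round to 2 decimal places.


Left Riemann sum uses left endpoints of each subinterval.
Interval: [0, 2], n = 3
dx = (2 - 0) / 3 = 2/3
Left endpoints: [0, 2/3, 4/3]
f values: [0, 16/27, 128/27]
Sum = dx * (sum of f values)
= 2/3 * 16/3
= 32/9 ≈ 3.56

3.56


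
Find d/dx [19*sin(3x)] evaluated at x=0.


Apply the chain rule to differentiate 19*sin(3x):
d/dx [19*sin(3x)]
= 19 * cos(3x) * d/dx(3x)
= 19 * 3 * cos(3x)
= 57 * cos(3x)
Evaluate at x = 0:
= 57 * cos(0)
= 57 * 1
= 57

57


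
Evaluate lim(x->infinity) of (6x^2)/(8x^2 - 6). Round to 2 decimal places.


For limits at infinity with equal-degree polynomials,
we compare leading coefficients.
Numerator leading term: 6x^2
Denominator leading term: 8x^2
Divide both by x^2:
lim = (6) / (8 - 6/x^2)
As x -> infinity, the 1/x and 1/x^2 terms vanish:
= 6/8 = 3/4 = 0.75

0.75


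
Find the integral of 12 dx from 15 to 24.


The integral of a constant k over [a, b] equals k * (b - a).
integral from 15 to 24 of 12 dx
= 12 * (24 - 15)
= 12 * 9
= 108

108


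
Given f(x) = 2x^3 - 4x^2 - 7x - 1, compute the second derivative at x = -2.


First derivative:
f'(x) = 6x^2 - 8x - 7
Second derivative:
f''(x) = 12x - 8
Substitute x = -2:
f''(-2) = 12 * (-2) - 8
= -24 - 8
= -32

-32


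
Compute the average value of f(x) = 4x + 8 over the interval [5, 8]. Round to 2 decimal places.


Average value = 1/(b-a) * integral from a to b of f(x) dx
First compute the integral of 4x + 8:
F(x) = 2x^2 + 8x
F(8) = 2 * 64 + 8 * 8 = 192
F(5) = 2 * 25 + 8 * 5 = 90
Integral = 192 - 90 = 102
Average = 102 / (8 - 5) = 102 / 3
= 34 = 34.00

34.00


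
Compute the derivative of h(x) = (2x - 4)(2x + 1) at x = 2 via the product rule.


Let u(x) = 2x - 4 and v(x) = 2x + 1
u'(x) = 2
v'(x) = 2
Product rule: h'(x) = u'(x)*v(x) + u(x)*v'(x)
= 2 * (2x + 1) + (2x - 4) * 2
At x = 2:
u(2) = 2 * 2 - 4 = 0
v(2) = 2 * 2 + 1 = 5
h'(2) = 2 * 5 + 0 * 2
= 10 + 0
= 10

10


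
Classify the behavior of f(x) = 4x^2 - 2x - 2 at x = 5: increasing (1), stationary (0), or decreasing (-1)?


Compute f'(x) to determine behavior:
f'(x) = 8x - 2
f'(5) = 8 * 5 - 2
= 40 - 2
= 38
Since f'(5) > 0, the function is increasing (1)

1


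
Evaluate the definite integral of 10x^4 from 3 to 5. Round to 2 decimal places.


Find the antiderivative of 10x^4:
F(x) = 10/5 * x^5
Apply the Fundamental Theorem of Calculus:
F(5) - F(3)
= 10/5 * 5^5 - 10/5 * 3^5
= 10/5 * (3125 - 243)
= 10/5 * 2882
= 5764 = 5764.00

5764.00


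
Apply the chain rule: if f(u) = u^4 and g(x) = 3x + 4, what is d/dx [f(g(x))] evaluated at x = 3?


Using the chain rule: (f(g(x)))' = f'(g(x)) * g'(x)
First, find g(3):
g(3) = 3 * 3 + 4 = 13
Next, f'(u) = 4u^3
And g'(x) = 3
So f'(g(3)) * g'(3)
= 4 * 13^3 * 3
= 4 * 2197 * 3
= 26364

26364


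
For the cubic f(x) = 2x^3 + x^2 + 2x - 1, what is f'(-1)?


Differentiate f(x) = 2x^3 + x^2 + 2x - 1 term by term:
f'(x) = 6x^2 + 2x + 2
Substitute x = -1:
f'(-1) = 6 * (-1)^2 + 2 * (-1) + 2
= 6 - 2 + 2
= 6

6


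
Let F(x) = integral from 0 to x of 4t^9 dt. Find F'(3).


By the Fundamental Theorem of Calculus (Part 1):
If F(x) = integral from 0 to x of f(t) dt, then F'(x) = f(x)
Here f(t) = 4t^9
So F'(x) = 4x^9
Evaluate at x = 3:
F'(3) = 4 * 3^9
= 4 * 19683
= 78732

78732


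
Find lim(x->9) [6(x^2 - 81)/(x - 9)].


Direct substitution gives 0/0, so we factor the numerator.
Factor: 6(x^2 - 81) = 6 * (x - 9)(x + 9)
Cancel the common factor (x - 9):
6(x^2 - 81)/(x - 9) = 6 * (x + 9)
Now substitute x = 9:
= 6 * (9 + 9) = 108

108


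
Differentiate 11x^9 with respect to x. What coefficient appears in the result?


We apply the power rule: d/dx [ax^n] = a*n * x^(n-1)
d/dx [11x^9]
= 11 * 9 * x^(9-1)
= 99x^8
The coefficient is 99

99


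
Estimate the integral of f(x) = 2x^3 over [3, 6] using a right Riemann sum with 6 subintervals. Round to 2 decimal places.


Right Riemann sum uses right endpoints of each subinterval.
Interval: [3, 6], n = 6
dx = (6 - 3) / 6 = 1/2
Right endpoints: [7/2, 4, 9/2, 5, 11/2, 6]
f values: [343/4, 128, 729/4, 250, 1331/4, 432]
Sum = dx * (sum of f values)
= 1/2 * 5643/4
= 5643/8 ≈ 705.38

705.38


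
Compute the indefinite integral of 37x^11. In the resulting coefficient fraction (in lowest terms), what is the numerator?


Apply the power rule for integration:
integral of ax^n dx = a/(n+1) * x^(n+1) + C
integral of 37x^11 dx
= 37/12 * x^12 + C
The coefficient in lowest terms is 37/12, and its numerator is 37

37


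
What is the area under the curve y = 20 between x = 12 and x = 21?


The area under a constant function y = 20 is a rectangle.
Width = 21 - 12 = 9
Height = 20
Area = width * height
= 9 * 20
= 180

180


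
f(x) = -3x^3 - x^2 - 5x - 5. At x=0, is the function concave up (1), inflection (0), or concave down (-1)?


Concavity is determined by the sign of f''(x).
f(x) = -3x^3 - x^2 - 5x - 5
f'(x) = -9x^2 - 2x - 5
f''(x) = -18x - 2
f''(0) = -18 * 0 - 2
= 0 - 2
= -2
Since f''(0) < 0, the function is concave down (-1)

-1


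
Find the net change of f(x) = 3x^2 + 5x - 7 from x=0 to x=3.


Net change = f(b) - f(a)
f(x) = 3x^2 + 5x - 7
Compute f(3):
f(3) = 3 * 3^2 + 5 * 3 - 7
= 27 + 15 - 7
= 35
Compute f(0):
f(0) = 3 * 0^2 + 5 * 0 - 7
= 0 + 0 - 7
= -7
Net change = 35 - (-7) = 42

42


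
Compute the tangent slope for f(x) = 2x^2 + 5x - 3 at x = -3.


The slope of the tangent line equals f'(x) at the point.
f(x) = 2x^2 + 5x - 3
f'(x) = 4x + 5
At x = -3:
f'(-3) = 4 * (-3) + 5
= -12 + 5
= -7

-7


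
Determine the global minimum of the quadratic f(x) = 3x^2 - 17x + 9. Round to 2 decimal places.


For a quadratic f(x) = ax^2 + bx + c with a > 0, the minimum is at the vertex.
Vertex x-coordinate: x = -b/(2a)
x = -(-17) / (2 * 3)
x = 17/6
Substitute back to find the minimum value:
f(17/6) = 3 * (17/6)^2 - 17 * (17/6) + 9
= 289/12 - 289/6 + 9
= -181/12 ≈ -15.08

-15.08


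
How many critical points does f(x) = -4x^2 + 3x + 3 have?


Find where f'(x) = 0:
f'(x) = -8x + 3
Set f'(x) = 0:
-8x + 3 = 0
x = -3 / (-8) = 3/8
This is a linear equation in x, so there is exactly one solution.
Number of critical points: 1

1


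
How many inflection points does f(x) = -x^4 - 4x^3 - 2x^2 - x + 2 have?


Inflection points occur where f''(x) = 0 and concavity changes.
f(x) = -x^4 - 4x^3 - 2x^2 - x + 2
f'(x) = -4x^3 - 12x^2 - 4x - 1
f''(x) = -12x^2 - 24x - 4
This is a quadratic in x. Use the discriminant to count real roots.
Discriminant = (-24)^2 - 4 * (-12) * (-4)
= 576 - 192
= 384
Since discriminant > 0, f''(x) = 0 has 2 distinct real solutions.
A quadratic with two distinct real roots changes sign at each root, so concavity changes at both.
Number of inflection points: 2

2


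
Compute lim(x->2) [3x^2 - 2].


Since polynomials are continuous, we use direct substitution.
lim(x->2) of 3x^2 - 2
= 3 * 2^2 + 0 * 2 - 2
= 12 + 0 - 2
= 10

10


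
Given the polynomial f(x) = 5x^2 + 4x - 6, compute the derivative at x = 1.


Differentiate term by term using power and sum rules:
f(x) = 5x^2 + 4x - 6
f'(x) = 10x + 4
Substitute x = 1:
f'(1) = 10 * 1 + 4
= 10 + 4
= 14

14


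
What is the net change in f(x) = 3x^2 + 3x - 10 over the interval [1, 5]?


Net change = f(b) - f(a)
f(x) = 3x^2 + 3x - 10
Compute f(5):
f(5) = 3 * 5^2 + 3 * 5 - 10
= 75 + 15 - 10
= 80
Compute f(1):
f(1) = 3 * 1^2 + 3 * 1 - 10
= 3 + 3 - 10
= -4
Net change = 80 - (-4) = 84

84


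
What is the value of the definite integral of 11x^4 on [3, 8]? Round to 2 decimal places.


Find the antiderivative of 11x^4:
F(x) = 11/5 * x^5
Apply the Fundamental Theorem of Calculus:
F(8) - F(3)
= 11/5 * 8^5 - 11/5 * 3^5
= 11/5 * (32768 - 243)
= 11/5 * 32525
= 71555 = 71555.00

71555.00


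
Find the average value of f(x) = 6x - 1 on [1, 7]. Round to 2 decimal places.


Average value = 1/(b-a) * integral from a to b of f(x) dx
First compute the integral of 6x - 1:
F(x) = 3x^2 - x
F(7) = 3 * 49 - 1 * 7 = 140
F(1) = 3 * 1 - 1 * 1 = 2
Integral = 140 - 2 = 138
Average = 138 / (7 - 1) = 138 / 6
= 23 = 23.00

23.00


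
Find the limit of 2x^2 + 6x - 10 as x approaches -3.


Since polynomials are continuous, we use direct substitution.
lim(x->-3) of 2x^2 + 6x - 10
= 2 * (-3)^2 + 6 * (-3) - 10
= 18 - 18 - 10
= -10

-10


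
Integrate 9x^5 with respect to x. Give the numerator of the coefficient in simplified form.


Apply the power rule for integration:
integral of ax^n dx = a/(n+1) * x^(n+1) + C
integral of 9x^5 dx
= 9/6 * x^6 + C
= 3/2 * x^6 + C
The coefficient in lowest terms is 3/2, and its numerator is 3

3


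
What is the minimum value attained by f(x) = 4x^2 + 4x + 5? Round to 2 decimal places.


For a quadratic f(x) = ax^2 + bx + c with a > 0, the minimum is at the vertex.
Vertex x-coordinate: x = -b/(2a)
x = -(4) / (2 * 4)
x = -4/8 = -1/2
Substitute back to find the minimum value:
f(-1/2) = 4 * (-1/2)^2 + 4 * (-1/2) + 5
= 1 - 2 + 5
= 4 = 4.00

4.00


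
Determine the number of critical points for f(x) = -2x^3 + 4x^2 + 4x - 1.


Find where f'(x) = 0:
f(x) = -2x^3 + 4x^2 + 4x - 1
f'(x) = -6x^2 + 8x + 4
This is a quadratic in x. Use the discriminant to count real roots.
Discriminant = (8)^2 - 4 * (-6) * 4
= 64 - (-96)
= 160
Since discriminant > 0, f'(x) = 0 has 2 real solutions.
Number of critical points: 2

2


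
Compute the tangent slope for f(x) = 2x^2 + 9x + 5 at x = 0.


The slope of the tangent line equals f'(x) at the point.
f(x) = 2x^2 + 9x + 5
f'(x) = 4x + 9
At x = 0:
f'(0) = 4 * 0 + 9
= 0 + 9
= 9

9


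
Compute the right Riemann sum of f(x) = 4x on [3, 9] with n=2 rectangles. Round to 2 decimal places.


Right Riemann sum uses right endpoints of each subinterval.
Interval: [3, 9], n = 2
dx = (9 - 3) / 2 = 3
Right endpoints: [6, 9]
f values: [24, 36]
Sum = dx * (sum of f values)
= 3 * 60
= 180 = 180.00

180.00


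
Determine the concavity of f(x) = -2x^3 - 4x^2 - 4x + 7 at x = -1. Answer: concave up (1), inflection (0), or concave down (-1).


Concavity is determined by the sign of f''(x).
f(x) = -2x^3 - 4x^2 - 4x + 7
f'(x) = -6x^2 - 8x - 4
f''(x) = -12x - 8
f''(-1) = -12 * (-1) - 8
= 12 - 8
= 4
Since f''(-1) > 0, the function is concave up (1)

1


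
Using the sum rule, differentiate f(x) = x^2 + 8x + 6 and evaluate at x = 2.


Differentiate term by term using power and sum rules:
f(x) = x^2 + 8x + 6
f'(x) = 2x + 8
Substitute x = 2:
f'(2) = 2 * 2 + 8
= 4 + 8
= 12

12


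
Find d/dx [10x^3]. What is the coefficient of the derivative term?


We apply the power rule: d/dx [ax^n] = a*n * x^(n-1)
d/dx [10x^3]
= 10 * 3 * x^(3-1)
= 30x^2
The coefficient is 30

30


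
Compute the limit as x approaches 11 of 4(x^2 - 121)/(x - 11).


Direct substitution gives 0/0, so we factor the numerator.
Factor: 4(x^2 - 121) = 4 * (x - 11)(x + 11)
Cancel the common factor (x - 11):
4(x^2 - 121)/(x - 11) = 4 * (x + 11)
Now substitute x = 11:
= 4 * (11 + 11) = 88

88


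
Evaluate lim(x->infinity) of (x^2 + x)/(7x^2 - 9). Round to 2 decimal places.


For limits at infinity with equal-degree polynomials,
we compare leading coefficients.
Numerator leading term: x^2
Denominator leading term: 7x^2
Divide both by x^2:
lim = (1 + 1/x) / (7 - 9/x^2)
As x -> infinity, the 1/x and 1/x^2 terms vanish:
= 1/7 ≈ 0.14

0.14


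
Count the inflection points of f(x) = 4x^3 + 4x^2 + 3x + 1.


Inflection points occur where f''(x) = 0 and concavity changes.
f(x) = 4x^3 + 4x^2 + 3x + 1
f'(x) = 12x^2 + 8x + 3
f''(x) = 24x + 8
Set f''(x) = 0:
24x + 8 = 0
x = -8 / 24 = -1/3
Since f''(x) is linear (degree 1), it changes sign at this point.
Therefore there is exactly 1 inflection point.

1


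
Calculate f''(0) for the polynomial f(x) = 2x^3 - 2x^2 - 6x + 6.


First derivative:
f'(x) = 6x^2 - 4x - 6
Second derivative:
f''(x) = 12x - 4
Substitute x = 0:
f''(0) = 12 * 0 - 4
= 0 - 4
= -4

-4


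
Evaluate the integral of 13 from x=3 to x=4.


The integral of a constant k over [a, b] equals k * (b - a).
integral from 3 to 4 of 13 dx
= 13 * (4 - 3)
= 13 * 1
= 13

13


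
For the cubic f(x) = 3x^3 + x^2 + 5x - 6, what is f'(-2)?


Differentiate f(x) = 3x^3 + x^2 + 5x - 6 term by term:
f'(x) = 9x^2 + 2x + 5
Substitute x = -2:
f'(-2) = 9 * (-2)^2 + 2 * (-2) + 5
= 36 - 4 + 5
= 37

37


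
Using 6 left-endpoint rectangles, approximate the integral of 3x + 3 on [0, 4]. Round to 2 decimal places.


Left Riemann sum uses left endpoints of each subinterval.
Interval: [0, 4], n = 6
dx = (4 - 0) / 6 = 2/3
Left endpoints: [0, 2/3, 4/3, 2, 8/3, 10/3]
f values: [3, 5, 7, 9, 11, 13]
Sum = dx * (sum of f values)
= 2/3 * 48
= 32 = 32.00

32.00


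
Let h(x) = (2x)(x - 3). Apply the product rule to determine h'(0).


Let u(x) = 2x and v(x) = x - 3
u'(x) = 2
v'(x) = 1
Product rule: h'(x) = u'(x)*v(x) + u(x)*v'(x)
= 2 * (x - 3) + (2x) * 1
At x = 0:
u(0) = 2 * 0 + 0 = 0
v(0) = 1 * 0 - 3 = -3
h'(0) = 2 * (-3) + 0 * 1
= -6 + 0
= -6

-6


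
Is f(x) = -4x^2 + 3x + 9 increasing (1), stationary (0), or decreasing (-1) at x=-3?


Compute f'(x) to determine behavior:
f'(x) = -8x + 3
f'(-3) = -8 * (-3) + 3
= 24 + 3
= 27
Since f'(-3) > 0, the function is increasing (1)

1


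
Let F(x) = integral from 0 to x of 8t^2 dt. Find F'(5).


By the Fundamental Theorem of Calculus (Part 1):
If F(x) = integral from 0 to x of f(t) dt, then F'(x) = f(x)
Here f(t) = 8t^2
So F'(x) = 8x^2
Evaluate at x = 5:
F'(5) = 8 * 5^2
= 8 * 25
= 200

200


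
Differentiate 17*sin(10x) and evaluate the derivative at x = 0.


Apply the chain rule to differentiate 17*sin(10x):
d/dx [17*sin(10x)]
= 17 * cos(10x) * d/dx(10x)
= 17 * 10 * cos(10x)
= 170 * cos(10x)
Evaluate at x = 0:
= 170 * cos(0)
= 170 * 1
= 170

170


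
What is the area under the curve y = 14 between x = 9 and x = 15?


The area under a constant function y = 14 is a rectangle.
Width = 15 - 9 = 6
Height = 14
Area = width * height
= 6 * 14
= 84

84


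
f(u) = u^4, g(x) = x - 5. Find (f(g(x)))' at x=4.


Using the chain rule: (f(g(x)))' = f'(g(x)) * g'(x)
First, find g(4):
g(4) = 1 * 4 - 5 = -1
Next, f'(u) = 4u^3
And g'(x) = 1
So f'(g(4)) * g'(4)
= 4 * (-1)^3 * 1
= 4 * (-1) * 1
= -4

-4


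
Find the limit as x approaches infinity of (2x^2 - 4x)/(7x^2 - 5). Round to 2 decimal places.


For limits at infinity with equal-degree polynomials,
we compare leading coefficients.
Numerator leading term: 2x^2
Denominator leading term: 7x^2
Divide both by x^2:
lim = (2 - 4/x) / (7 - 5/x^2)
As x -> infinity, the 1/x and 1/x^2 terms vanish:
= 2/7 ≈ 0.29

0.29


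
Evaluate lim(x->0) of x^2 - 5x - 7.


Since polynomials are continuous, we use direct substitution.
lim(x->0) of x^2 - 5x - 7
= 1 * 0^2 - 5 * 0 - 7
= 0 + 0 - 7
= -7

-7


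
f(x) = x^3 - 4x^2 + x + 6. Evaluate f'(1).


Differentiate f(x) = x^3 - 4x^2 + x + 6 term by term:
f'(x) = 3x^2 - 8x + 1
Substitute x = 1:
f'(1) = 3 * 1^2 - 8 * 1 + 1
= 3 - 8 + 1
= -4

-4


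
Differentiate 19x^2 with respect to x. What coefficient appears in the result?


We apply the power rule: d/dx [ax^n] = a*n * x^(n-1)
d/dx [19x^2]
= 19 * 2 * x^(2-1)
= 38x
The coefficient is 38

38


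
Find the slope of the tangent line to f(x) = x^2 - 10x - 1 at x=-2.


The slope of the tangent line equals f'(x) at the point.
f(x) = x^2 - 10x - 1
f'(x) = 2x - 10
At x = -2:
f'(-2) = 2 * (-2) - 10
= -4 - 10
= -14

-14


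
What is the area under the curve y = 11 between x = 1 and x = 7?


The area under a constant function y = 11 is a rectangle.
Width = 7 - 1 = 6
Height = 11
Area = width * height
= 6 * 11
= 66

66


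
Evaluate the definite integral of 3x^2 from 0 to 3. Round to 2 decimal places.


Find the antiderivative of 3x^2:
F(x) = 3/3 * x^3
Apply the Fundamental Theorem of Calculus:
F(3) - F(0)
= 3/3 * 3^3 - 3/3 * 0^3
= 3/3 * (27 - 0)
= 3/3 * 27
= 27 = 27.00

27.00


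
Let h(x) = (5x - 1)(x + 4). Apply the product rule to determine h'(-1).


Let u(x) = 5x - 1 and v(x) = x + 4
u'(x) = 5
v'(x) = 1
Product rule: h'(x) = u'(x)*v(x) + u(x)*v'(x)
= 5 * (x + 4) + (5x - 1) * 1
At x = -1:
u(-1) = 5 * (-1) - 1 = -6
v(-1) = 1 * (-1) + 4 = 3
h'(-1) = 5 * 3 + (-6) * 1
= 15 - 6
= 9

9


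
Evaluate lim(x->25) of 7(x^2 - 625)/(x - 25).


Direct substitution gives 0/0, so we factor the numerator.
Factor: 7(x^2 - 625) = 7 * (x - 25)(x + 25)
Cancel the common factor (x - 25):
7(x^2 - 625)/(x - 25) = 7 * (x + 25)
Now substitute x = 25:
= 7 * (25 + 25) = 350

350


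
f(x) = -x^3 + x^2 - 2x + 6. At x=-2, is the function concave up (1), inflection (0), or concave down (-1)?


Concavity is determined by the sign of f''(x).
f(x) = -x^3 + x^2 - 2x + 6
f'(x) = -3x^2 + 2x - 2
f''(x) = -6x + 2
f''(-2) = -6 * (-2) + 2
= 12 + 2
= 14
Since f''(-2) > 0, the function is concave up (1)

1


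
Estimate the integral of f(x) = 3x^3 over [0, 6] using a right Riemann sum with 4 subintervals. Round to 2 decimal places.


Right Riemann sum uses right endpoints of each subinterval.
Interval: [0, 6], n = 4
dx = (6 - 0) / 4 = 3/2
Right endpoints: [3/2, 3, 9/2, 6]
f values: [81/8, 81, 2187/8, 648]
Sum = dx * (sum of f values)
= 3/2 * 2025/2
= 6075/4 = 1518.75

1518.75


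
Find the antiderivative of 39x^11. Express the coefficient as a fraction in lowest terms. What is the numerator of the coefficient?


Apply the power rule for integration:
integral of ax^n dx = a/(n+1) * x^(n+1) + C
integral of 39x^11 dx
= 39/12 * x^12 + C
= 13/4 * x^12 + C
The coefficient in lowest terms is 13/4, and its numerator is 13

13


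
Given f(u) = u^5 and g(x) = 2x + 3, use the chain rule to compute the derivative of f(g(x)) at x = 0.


Using the chain rule: (f(g(x)))' = f'(g(x)) * g'(x)
First, find g(0):
g(0) = 2 * 0 + 3 = 3
Next, f'(u) = 5u^4
And g'(x) = 2
So f'(g(0)) * g'(0)
= 5 * 3^4 * 2
= 5 * 81 * 2
= 810

810


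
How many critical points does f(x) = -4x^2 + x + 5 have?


Find where f'(x) = 0:
f'(x) = -8x + 1
Set f'(x) = 0:
-8x + 1 = 0
x = -1 / (-8) = 1/8
This is a linear equation in x, so there is exactly one solution.
Number of critical points: 1

1


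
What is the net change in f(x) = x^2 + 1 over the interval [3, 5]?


Net change = f(b) - f(a)
f(x) = x^2 + 1
Compute f(5):
f(5) = 1 * 5^2 + 0 * 5 + 1
= 25 + 0 + 1
= 26
Compute f(3):
f(3) = 1 * 3^2 + 0 * 3 + 1
= 9 + 0 + 1
= 10
Net change = 26 - 10 = 16

16


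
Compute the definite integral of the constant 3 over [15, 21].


The integral of a constant k over [a, b] equals k * (b - a).
integral from 15 to 21 of 3 dx
= 3 * (21 - 15)
= 3 * 6
= 18

18


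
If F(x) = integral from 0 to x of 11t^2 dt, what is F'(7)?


By the Fundamental Theorem of Calculus (Part 1):
If F(x) = integral from 0 to x of f(t) dt, then F'(x) = f(x)
Here f(t) = 11t^2
So F'(x) = 11x^2
Evaluate at x = 7:
F'(7) = 11 * 7^2
= 11 * 49
= 539

539


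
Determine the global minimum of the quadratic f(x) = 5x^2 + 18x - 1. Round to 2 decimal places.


For a quadratic f(x) = ax^2 + bx + c with a > 0, the minimum is at the vertex.
Vertex x-coordinate: x = -b/(2a)
x = -(18) / (2 * 5)
x = -18/10 = -9/5
Substitute back to find the minimum value:
f(-9/5) = 5 * (-9/5)^2 + 18 * (-9/5) - 1
= 81/5 - 162/5 - 1
= -86/5 = -17.20

-17.20


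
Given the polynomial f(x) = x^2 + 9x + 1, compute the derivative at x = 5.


Differentiate term by term using power and sum rules:
f(x) = x^2 + 9x + 1
f'(x) = 2x + 9
Substitute x = 5:
f'(5) = 2 * 5 + 9
= 10 + 9
= 19

19


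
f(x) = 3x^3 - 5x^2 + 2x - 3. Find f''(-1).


First derivative:
f'(x) = 9x^2 - 10x + 2
Second derivative:
f''(x) = 18x - 10
Substitute x = -1:
f''(-1) = 18 * (-1) - 10
= -18 - 10
= -28

-28


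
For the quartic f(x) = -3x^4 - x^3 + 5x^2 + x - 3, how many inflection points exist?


Inflection points occur where f''(x) = 0 and concavity changes.
f(x) = -3x^4 - x^3 + 5x^2 + x - 3
f'(x) = -12x^3 - 3x^2 + 10x + 1
f''(x) = -36x^2 - 6x + 10
This is a quadratic in x. Use the discriminant to count real roots.
Discriminant = (-6)^2 - 4 * (-36) * 10
= 36 - (-1440)
= 1476
Since discriminant > 0, f''(x) = 0 has 2 distinct real solutions.
A quadratic with two distinct real roots changes sign at each root, so concavity changes at both.
Number of inflection points: 2

2


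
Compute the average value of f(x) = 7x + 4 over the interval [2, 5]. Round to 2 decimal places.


Average value = 1/(b-a) * integral from a to b of f(x) dx
First compute the integral of 7x + 4:
F(x) = (7/2)x^2 + 4x
F(5) = 7/2 * 25 + 4 * 5 = 215/2
F(2) = 7/2 * 4 + 4 * 2 = 22
Integral = 215/2 - 22 = 171/2
Average = (171/2) / (5 - 2) = (171/2) / 3
= 57/2 = 28.50

28.50


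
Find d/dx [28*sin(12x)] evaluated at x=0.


Apply the chain rule to differentiate 28*sin(12x):
d/dx [28*sin(12x)]
= 28 * cos(12x) * d/dx(12x)
= 28 * 12 * cos(12x)
= 336 * cos(12x)
Evaluate at x = 0:
= 336 * cos(0)
= 336 * 1
= 336

336


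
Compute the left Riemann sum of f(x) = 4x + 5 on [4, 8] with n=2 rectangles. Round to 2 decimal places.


Left Riemann sum uses left endpoints of each subinterval.
Interval: [4, 8], n = 2
dx = (8 - 4) / 2 = 2
Left endpoints: [4, 6]
f values: [21, 29]
Sum = dx * (sum of f values)
= 2 * 50
= 100 = 100.00

100.00


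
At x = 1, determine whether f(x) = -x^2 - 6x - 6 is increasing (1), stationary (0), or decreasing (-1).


Compute f'(x) to determine behavior:
f'(x) = -2x - 6
f'(1) = -2 * 1 - 6
= -2 - 6
= -8
Since f'(1) < 0, the function is decreasing (-1)

-1


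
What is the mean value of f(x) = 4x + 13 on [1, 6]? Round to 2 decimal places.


Average value = 1/(b-a) * integral from a to b of f(x) dx
First compute the integral of 4x + 13:
F(x) = 2x^2 + 13x
F(6) = 2 * 36 + 13 * 6 = 150
F(1) = 2 * 1 + 13 * 1 = 15
Integral = 150 - 15 = 135
Average = 135 / (6 - 1) = 135 / 5
= 27 = 27.00

27.00


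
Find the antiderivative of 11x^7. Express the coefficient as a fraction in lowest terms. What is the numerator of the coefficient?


Apply the power rule for integration:
integral of ax^n dx = a/(n+1) * x^(n+1) + C
integral of 11x^7 dx
= 11/8 * x^8 + C
The coefficient in lowest terms is 11/8, and its numerator is 11

11


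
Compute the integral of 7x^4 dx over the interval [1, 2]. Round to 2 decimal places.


Find the antiderivative of 7x^4:
F(x) = 7/5 * x^5
Apply the Fundamental Theorem of Calculus:
F(2) - F(1)
= 7/5 * 2^5 - 7/5 * 1^5
= 7/5 * (32 - 1)
= 7/5 * 31
= 217/5 = 43.40

43.40


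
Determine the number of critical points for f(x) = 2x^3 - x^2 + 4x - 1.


Find where f'(x) = 0:
f(x) = 2x^3 - x^2 + 4x - 1
f'(x) = 6x^2 - 2x + 4
This is a quadratic in x. Use the discriminant to count real roots.
Discriminant = (-2)^2 - 4 * 6 * 4
= 4 - 96
= -92
Since discriminant < 0, f'(x) = 0 has no real solutions.
Number of critical points: 0

0


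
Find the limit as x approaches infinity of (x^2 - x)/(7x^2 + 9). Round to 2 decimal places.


For limits at infinity with equal-degree polynomials,
we compare leading coefficients.
Numerator leading term: x^2
Denominator leading term: 7x^2
Divide both by x^2:
lim = (1 - 1/x) / (7 + 9/x^2)
As x -> infinity, the 1/x and 1/x^2 terms vanish:
= 1/7 ≈ 0.14

0.14


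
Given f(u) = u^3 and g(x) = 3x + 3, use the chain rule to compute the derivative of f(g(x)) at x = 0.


Using the chain rule: (f(g(x)))' = f'(g(x)) * g'(x)
First, find g(0):
g(0) = 3 * 0 + 3 = 3
Next, f'(u) = 3u^2
And g'(x) = 3
So f'(g(0)) * g'(0)
= 3 * 3^2 * 3
= 3 * 9 * 3
= 81

81


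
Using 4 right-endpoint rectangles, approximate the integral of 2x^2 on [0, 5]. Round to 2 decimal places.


Right Riemann sum uses right endpoints of each subinterval.
Interval: [0, 5], n = 4
dx = (5 - 0) / 4 = 5/4
Right endpoints: [5/4, 5/2, 15/4, 5]
f values: [25/8, 25/2, 225/8, 50]
Sum = dx * (sum of f values)
= 5/4 * 375/4
= 1875/16 ≈ 117.19

117.19


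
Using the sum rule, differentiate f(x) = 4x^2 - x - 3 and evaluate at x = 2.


Differentiate term by term using power and sum rules:
f(x) = 4x^2 - x - 3
f'(x) = 8x - 1
Substitute x = 2:
f'(2) = 8 * 2 - 1
= 16 - 1
= 15

15


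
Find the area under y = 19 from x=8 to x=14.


The area under a constant function y = 19 is a rectangle.
Width = 14 - 8 = 6
Height = 19
Area = width * height
= 6 * 19
= 114

114


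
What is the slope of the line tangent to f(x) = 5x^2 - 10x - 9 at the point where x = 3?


The slope of the tangent line equals f'(x) at the point.
f(x) = 5x^2 - 10x - 9
f'(x) = 10x - 10
At x = 3:
f'(3) = 10 * 3 - 10
= 30 - 10
= 20

20


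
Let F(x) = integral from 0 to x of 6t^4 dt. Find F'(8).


By the Fundamental Theorem of Calculus (Part 1):
If F(x) = integral from 0 to x of f(t) dt, then F'(x) = f(x)
Here f(t) = 6t^4
So F'(x) = 6x^4
Evaluate at x = 8:
F'(8) = 6 * 8^4
= 6 * 4096
= 24576

24576


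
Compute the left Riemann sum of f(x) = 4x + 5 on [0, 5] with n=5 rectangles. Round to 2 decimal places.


Left Riemann sum uses left endpoints of each subinterval.
Interval: [0, 5], n = 5
dx = (5 - 0) / 5 = 1
Left endpoints: [0, 1, 2, 3, 4]
f values: [5, 9, 13, 17, 21]
Sum = dx * (sum of f values)
= 1 * 65
= 65 = 65.00

65.00


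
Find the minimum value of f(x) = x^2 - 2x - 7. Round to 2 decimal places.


For a quadratic f(x) = ax^2 + bx + c with a > 0, the minimum is at the vertex.
Vertex x-coordinate: x = -b/(2a)
x = -(-2) / (2 * 1)
x = 2/2 = 1
Substitute back to find the minimum value:
f(1) = 1 * 1^2 - 2 * 1 - 7
= 1 - 2 - 7
= -8 = -8.00

-8.00


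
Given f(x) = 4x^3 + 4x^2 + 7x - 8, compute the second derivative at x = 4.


First derivative:
f'(x) = 12x^2 + 8x + 7
Second derivative:
f''(x) = 24x + 8
Substitute x = 4:
f''(4) = 24 * 4 + 8
= 96 + 8
= 104

104


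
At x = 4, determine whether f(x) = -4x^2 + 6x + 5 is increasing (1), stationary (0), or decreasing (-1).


Compute f'(x) to determine behavior:
f'(x) = -8x + 6
f'(4) = -8 * 4 + 6
= -32 + 6
= -26
Since f'(4) < 0, the function is decreasing (-1)

-1


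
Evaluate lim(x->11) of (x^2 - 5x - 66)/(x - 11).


Direct substitution gives 0/0, so we factor the numerator.
Factor: (x^2 - 5x - 66) = (x - 11)(x + 6)
Cancel the common factor (x - 11):
(x^2 - 5x - 66)/(x - 11) = (x + 6)
Now substitute x = 11:
= (11) - (-6) = 17

17


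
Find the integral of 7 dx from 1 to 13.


The integral of a constant k over [a, b] equals k * (b - a).
integral from 1 to 13 of 7 dx
= 7 * (13 - 1)
= 7 * 12
= 84

84


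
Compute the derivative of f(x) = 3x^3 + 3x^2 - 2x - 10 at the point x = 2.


Differentiate f(x) = 3x^3 + 3x^2 - 2x - 10 term by term:
f'(x) = 9x^2 + 6x - 2
Substitute x = 2:
f'(2) = 9 * 2^2 + 6 * 2 - 2
= 36 + 12 - 2
= 46

46


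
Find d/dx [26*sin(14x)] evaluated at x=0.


Apply the chain rule to differentiate 26*sin(14x):
d/dx [26*sin(14x)]
= 26 * cos(14x) * d/dx(14x)
= 26 * 14 * cos(14x)
= 364 * cos(14x)
Evaluate at x = 0:
= 364 * cos(0)
= 364 * 1
= 364

364


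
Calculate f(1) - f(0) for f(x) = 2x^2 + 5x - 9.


Net change = f(b) - f(a)
f(x) = 2x^2 + 5x - 9
Compute f(1):
f(1) = 2 * 1^2 + 5 * 1 - 9
= 2 + 5 - 9
= -2
Compute f(0):
f(0) = 2 * 0^2 + 5 * 0 - 9
= 0 + 0 - 9
= -9
Net change = -2 - (-9) = 7

7


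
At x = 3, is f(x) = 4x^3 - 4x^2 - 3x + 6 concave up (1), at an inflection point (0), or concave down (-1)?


Concavity is determined by the sign of f''(x).
f(x) = 4x^3 - 4x^2 - 3x + 6
f'(x) = 12x^2 - 8x - 3
f''(x) = 24x - 8
f''(3) = 24 * 3 - 8
= 72 - 8
= 64
Since f''(3) > 0, the function is concave up (1)

1


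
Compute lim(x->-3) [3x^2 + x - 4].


Since polynomials are continuous, we use direct substitution.
lim(x->-3) of 3x^2 + x - 4
= 3 * (-3)^2 + 1 * (-3) - 4
= 27 - 3 - 4
= 20

20


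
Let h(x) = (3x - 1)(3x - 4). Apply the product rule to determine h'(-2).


Let u(x) = 3x - 1 and v(x) = 3x - 4
u'(x) = 3
v'(x) = 3
Product rule: h'(x) = u'(x)*v(x) + u(x)*v'(x)
= 3 * (3x - 4) + (3x - 1) * 3
At x = -2:
u(-2) = 3 * (-2) - 1 = -7
v(-2) = 3 * (-2) - 4 = -10
h'(-2) = 3 * (-10) + (-7) * 3
= -30 - 21
= -51

-51


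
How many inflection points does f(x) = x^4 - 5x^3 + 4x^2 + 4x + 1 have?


Inflection points occur where f''(x) = 0 and concavity changes.
f(x) = x^4 - 5x^3 + 4x^2 + 4x + 1
f'(x) = 4x^3 - 15x^2 + 8x + 4
f''(x) = 12x^2 - 30x + 8
This is a quadratic in x. Use the discriminant to count real roots.
Discriminant = (-30)^2 - 4 * 12 * 8
= 900 - 384
= 516
Since discriminant > 0, f''(x) = 0 has 2 distinct real solutions.
A quadratic with two distinct real roots changes sign at each root, so concavity changes at both.
Number of inflection points: 2

2


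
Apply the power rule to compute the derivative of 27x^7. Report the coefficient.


We apply the power rule: d/dx [ax^n] = a*n * x^(n-1)
d/dx [27x^7]
= 27 * 7 * x^(7-1)
= 189x^6
The coefficient is 189

189


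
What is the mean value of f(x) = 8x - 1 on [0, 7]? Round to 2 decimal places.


Average value = 1/(b-a) * integral from a to b of f(x) dx
First compute the integral of 8x - 1:
F(x) = 4x^2 - x
F(7) = 4 * 49 - 1 * 7 = 189
F(0) = 4 * 0 - 1 * 0 = 0
Integral = 189 - 0 = 189
Average = 189 / (7 - 0) = 189 / 7
= 27 = 27.00

27.00


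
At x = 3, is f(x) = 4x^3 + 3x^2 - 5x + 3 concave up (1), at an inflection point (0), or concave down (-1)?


Concavity is determined by the sign of f''(x).
f(x) = 4x^3 + 3x^2 - 5x + 3
f'(x) = 12x^2 + 6x - 5
f''(x) = 24x + 6
f''(3) = 24 * 3 + 6
= 72 + 6
= 78
Since f''(3) > 0, the function is concave up (1)

1


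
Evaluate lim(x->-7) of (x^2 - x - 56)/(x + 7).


Direct substitution gives 0/0, so we factor the numerator.
Factor: (x^2 - x - 56) = (x + 7)(x - 8)
Cancel the common factor (x + 7):
(x^2 - x - 56)/(x + 7) = (x - 8)
Now substitute x = -7:
= (-7) - (8) = -15

-15


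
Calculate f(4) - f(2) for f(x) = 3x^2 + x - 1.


Net change = f(b) - f(a)
f(x) = 3x^2 + x - 1
Compute f(4):
f(4) = 3 * 4^2 + 1 * 4 - 1
= 48 + 4 - 1
= 51
Compute f(2):
f(2) = 3 * 2^2 + 1 * 2 - 1
= 12 + 2 - 1
= 13
Net change = 51 - 13 = 38

38


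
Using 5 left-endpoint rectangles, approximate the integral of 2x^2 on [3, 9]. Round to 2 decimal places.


Left Riemann sum uses left endpoints of each subinterval.
Interval: [3, 9], n = 5
dx = (9 - 3) / 5 = 6/5
Left endpoints: [3, 21/5, 27/5, 33/5, 39/5]
f values: [18, 882/25, 1458/25, 2178/25, 3042/25]
Sum = dx * (sum of f values)
= 6/5 * 1602/5
= 9612/25 = 384.48

384.48


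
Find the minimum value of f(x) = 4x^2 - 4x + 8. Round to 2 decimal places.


For a quadratic f(x) = ax^2 + bx + c with a > 0, the minimum is at the vertex.
Vertex x-coordinate: x = -b/(2a)
x = -(-4) / (2 * 4)
x = 4/8 = 1/2
Substitute back to find the minimum value:
f(1/2) = 4 * (1/2)^2 - 4 * (1/2) + 8
= 1 - 2 + 8
= 7 = 7.00

7.00


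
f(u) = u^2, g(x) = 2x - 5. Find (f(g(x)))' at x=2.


Using the chain rule: (f(g(x)))' = f'(g(x)) * g'(x)
First, find g(2):
g(2) = 2 * 2 - 5 = -1
Next, f'(u) = 2u
And g'(x) = 2
So f'(g(2)) * g'(2)
= 2 * (-1) * 2
= -4

-4


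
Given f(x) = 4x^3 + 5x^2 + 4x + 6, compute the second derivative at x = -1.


First derivative:
f'(x) = 12x^2 + 10x + 4
Second derivative:
f''(x) = 24x + 10
Substitute x = -1:
f''(-1) = 24 * (-1) + 10
= -24 + 10
= -14

-14


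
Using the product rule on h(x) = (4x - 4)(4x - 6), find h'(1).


Let u(x) = 4x - 4 and v(x) = 4x - 6
u'(x) = 4
v'(x) = 4
Product rule: h'(x) = u'(x)*v(x) + u(x)*v'(x)
= 4 * (4x - 6) + (4x - 4) * 4
At x = 1:
u(1) = 4 * 1 - 4 = 0
v(1) = 4 * 1 - 6 = -2
h'(1) = 4 * (-2) + 0 * 4
= -8 + 0
= -8

-8


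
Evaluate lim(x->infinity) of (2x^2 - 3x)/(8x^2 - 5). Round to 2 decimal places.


For limits at infinity with equal-degree polynomials,
we compare leading coefficients.
Numerator leading term: 2x^2
Denominator leading term: 8x^2
Divide both by x^2:
lim = (2 - 3/x) / (8 - 5/x^2)
As x -> infinity, the 1/x and 1/x^2 terms vanish:
= 2/8 = 1/4 = 0.25

0.25


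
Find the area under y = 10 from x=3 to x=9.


The area under a constant function y = 10 is a rectangle.
Width = 9 - 3 = 6
Height = 10
Area = width * height
= 6 * 10
= 60

60


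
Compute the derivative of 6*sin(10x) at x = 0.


Apply the chain rule to differentiate 6*sin(10x):
d/dx [6*sin(10x)]
= 6 * cos(10x) * d/dx(10x)
= 6 * 10 * cos(10x)
= 60 * cos(10x)
Evaluate at x = 0:
= 60 * cos(0)
= 60 * 1
= 60

60


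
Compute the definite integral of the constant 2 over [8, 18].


The integral of a constant k over [a, b] equals k * (b - a).
integral from 8 to 18 of 2 dx
= 2 * (18 - 8)
= 2 * 10
= 20

20


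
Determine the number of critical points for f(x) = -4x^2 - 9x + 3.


Find where f'(x) = 0:
f'(x) = -8x - 9
Set f'(x) = 0:
-8x - 9 = 0
x = 9 / (-8) = -9/8
This is a linear equation in x, so there is exactly one solution.
Number of critical points: 1

1


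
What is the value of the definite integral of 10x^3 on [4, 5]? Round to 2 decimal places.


Find the antiderivative of 10x^3:
F(x) = 10/4 * x^4
Apply the Fundamental Theorem of Calculus:
F(5) - F(4)
= 10/4 * 5^4 - 10/4 * 4^4
= 10/4 * (625 - 256)
= 10/4 * 369
= 1845/2 = 922.50

922.50


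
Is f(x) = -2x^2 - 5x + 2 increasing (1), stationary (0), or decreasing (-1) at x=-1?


Compute f'(x) to determine behavior:
f'(x) = -4x - 5
f'(-1) = -4 * (-1) - 5
= 4 - 5
= -1
Since f'(-1) < 0, the function is decreasing (-1)

-1


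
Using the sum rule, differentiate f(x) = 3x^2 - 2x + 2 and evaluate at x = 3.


Differentiate term by term using power and sum rules:
f(x) = 3x^2 - 2x + 2
f'(x) = 6x - 2
Substitute x = 3:
f'(3) = 6 * 3 - 2
= 18 - 2
= 16

16


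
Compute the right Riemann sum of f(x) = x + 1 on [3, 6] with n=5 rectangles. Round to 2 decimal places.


Right Riemann sum uses right endpoints of each subinterval.
Interval: [3, 6], n = 5
dx = (6 - 3) / 5 = 3/5
Right endpoints: [18/5, 21/5, 24/5, 27/5, 6]
f values: [23/5, 26/5, 29/5, 32/5, 7]
Sum = dx * (sum of f values)
= 3/5 * 29
= 87/5 = 17.40

17.40


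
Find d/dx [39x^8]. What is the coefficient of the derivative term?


We apply the power rule: d/dx [ax^n] = a*n * x^(n-1)
d/dx [39x^8]
= 39 * 8 * x^(8-1)
= 312x^7
The coefficient is 312

312


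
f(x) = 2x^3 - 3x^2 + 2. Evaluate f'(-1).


Differentiate f(x) = 2x^3 - 3x^2 + 2 term by term:
f'(x) = 6x^2 - 6x
Substitute x = -1:
f'(-1) = 6 * (-1)^2 - 6 * (-1) + 0
= 6 + 6 + 0
= 12

12


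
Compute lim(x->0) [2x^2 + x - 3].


Since polynomials are continuous, we use direct substitution.
lim(x->0) of 2x^2 + x - 3
= 2 * 0^2 + 1 * 0 - 3
= 0 + 0 - 3
= -3

-3


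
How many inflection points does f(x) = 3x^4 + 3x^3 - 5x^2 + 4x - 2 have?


Inflection points occur where f''(x) = 0 and concavity changes.
f(x) = 3x^4 + 3x^3 - 5x^2 + 4x - 2
f'(x) = 12x^3 + 9x^2 - 10x + 4
f''(x) = 36x^2 + 18x - 10
This is a quadratic in x. Use the discriminant to count real roots.
Discriminant = (18)^2 - 4 * 36 * (-10)
= 324 - (-1440)
= 1764
Since discriminant > 0, f''(x) = 0 has 2 distinct real solutions.
A quadratic with two distinct real roots changes sign at each root, so concavity changes at both.
Number of inflection points: 2

2


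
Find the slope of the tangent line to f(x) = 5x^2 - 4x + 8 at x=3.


The slope of the tangent line equals f'(x) at the point.
f(x) = 5x^2 - 4x + 8
f'(x) = 10x - 4
At x = 3:
f'(3) = 10 * 3 - 4
= 30 - 4
= 26

26


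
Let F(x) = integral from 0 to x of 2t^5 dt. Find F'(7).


By the Fundamental Theorem of Calculus (Part 1):
If F(x) = integral from 0 to x of f(t) dt, then F'(x) = f(x)
Here f(t) = 2t^5
So F'(x) = 2x^5
Evaluate at x = 7:
F'(7) = 2 * 7^5
= 2 * 16807
= 33614

33614
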